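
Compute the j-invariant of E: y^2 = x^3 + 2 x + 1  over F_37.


Delta = -16(4 a^3 + 27 b^2) mod 37 = 18
-1728 * (4 a)^3 = -1728 * (4*2)^3 mod 37 = 8
j = 8 * 18^(-1) mod 37 = 21

j = 21 (mod 37)


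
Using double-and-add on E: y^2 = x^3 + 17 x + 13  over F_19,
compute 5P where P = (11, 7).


k = 5 = 101_2 (binary, LSB first: 101)
Double-and-add from P = (11, 7):
  bit 0 = 1: acc = O + (11, 7) = (11, 7)
  bit 1 = 0: acc unchanged = (11, 7)
  bit 2 = 1: acc = (11, 7) + (12, 8) = (16, 7)

5P = (16, 7)


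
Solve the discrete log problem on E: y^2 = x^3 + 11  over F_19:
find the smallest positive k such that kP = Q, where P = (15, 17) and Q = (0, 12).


Enumerate multiples of P until we hit Q = (0, 12):
  1P = (15, 17)
  2P = (0, 12)
Match found at i = 2.

k = 2


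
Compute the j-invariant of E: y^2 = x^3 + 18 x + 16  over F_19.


Delta = -16(4 a^3 + 27 b^2) mod 19 = 14
-1728 * (4 a)^3 = -1728 * (4*18)^3 mod 19 = 12
j = 12 * 14^(-1) mod 19 = 9

j = 9 (mod 19)


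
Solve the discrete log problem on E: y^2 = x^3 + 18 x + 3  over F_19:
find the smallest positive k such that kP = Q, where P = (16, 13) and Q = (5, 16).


Enumerate multiples of P until we hit Q = (5, 16):
  1P = (16, 13)
  2P = (7, 15)
  3P = (12, 3)
  4P = (2, 3)
  5P = (5, 3)
  6P = (15, 0)
  7P = (5, 16)
Match found at i = 7.

k = 7


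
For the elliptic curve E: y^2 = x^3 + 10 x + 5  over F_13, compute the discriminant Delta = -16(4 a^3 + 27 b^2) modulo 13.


4 a^3 + 27 b^2 = 4*10^3 + 27*5^2 = 4000 + 675 = 4675
Delta = -16 * (4675) = -74800
Delta mod 13 = 2

Delta = 2 (mod 13)


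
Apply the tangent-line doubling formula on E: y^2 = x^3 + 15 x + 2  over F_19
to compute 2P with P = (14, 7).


Doubling: s = (3 x1^2 + a) / (2 y1)
s = (3*14^2 + 15) / (2*7) mod 19 = 1
x3 = s^2 - 2 x1 mod 19 = 1^2 - 2*14 = 11
y3 = s (x1 - x3) - y1 mod 19 = 1 * (14 - 11) - 7 = 15

2P = (11, 15)


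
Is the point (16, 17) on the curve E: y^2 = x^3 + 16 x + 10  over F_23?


Check whether y^2 = x^3 + 16 x + 10 (mod 23) for (x, y) = (16, 17).
LHS: y^2 = 17^2 mod 23 = 13
RHS: x^3 + 16 x + 10 = 16^3 + 16*16 + 10 mod 23 = 15
LHS != RHS

No, not on the curve


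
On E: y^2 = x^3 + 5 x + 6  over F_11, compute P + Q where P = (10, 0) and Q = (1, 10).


P != Q, so use the chord formula.
s = (y2 - y1) / (x2 - x1) = (10) / (2) mod 11 = 5
x3 = s^2 - x1 - x2 mod 11 = 5^2 - 10 - 1 = 3
y3 = s (x1 - x3) - y1 mod 11 = 5 * (10 - 3) - 0 = 2

P + Q = (3, 2)


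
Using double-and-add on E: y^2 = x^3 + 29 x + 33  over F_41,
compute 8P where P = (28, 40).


k = 8 = 1000_2 (binary, LSB first: 0001)
Double-and-add from P = (28, 40):
  bit 0 = 0: acc unchanged = O
  bit 1 = 0: acc unchanged = O
  bit 2 = 0: acc unchanged = O
  bit 3 = 1: acc = O + (38, 40) = (38, 40)

8P = (38, 40)


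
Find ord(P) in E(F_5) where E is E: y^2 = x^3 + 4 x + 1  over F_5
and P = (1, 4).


Compute successive multiples of P until we hit O:
  1P = (1, 4)
  2P = (4, 4)
  3P = (0, 1)
  4P = (3, 0)
  5P = (0, 4)
  6P = (4, 1)
  7P = (1, 1)
  8P = O

ord(P) = 8


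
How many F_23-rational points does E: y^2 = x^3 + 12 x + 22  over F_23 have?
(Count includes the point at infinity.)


For each x in F_23, count y with y^2 = x^3 + 12 x + 22 mod 23:
  x = 1: RHS = 12, y in [9, 14]  -> 2 point(s)
  x = 2: RHS = 8, y in [10, 13]  -> 2 point(s)
  x = 3: RHS = 16, y in [4, 19]  -> 2 point(s)
  x = 5: RHS = 0, y in [0]  -> 1 point(s)
  x = 7: RHS = 12, y in [9, 14]  -> 2 point(s)
  x = 8: RHS = 9, y in [3, 20]  -> 2 point(s)
  x = 9: RHS = 8, y in [10, 13]  -> 2 point(s)
  x = 11: RHS = 13, y in [6, 17]  -> 2 point(s)
  x = 12: RHS = 8, y in [10, 13]  -> 2 point(s)
  x = 13: RHS = 6, y in [11, 12]  -> 2 point(s)
  x = 14: RHS = 13, y in [6, 17]  -> 2 point(s)
  x = 15: RHS = 12, y in [9, 14]  -> 2 point(s)
  x = 16: RHS = 9, y in [3, 20]  -> 2 point(s)
  x = 19: RHS = 2, y in [5, 18]  -> 2 point(s)
  x = 21: RHS = 13, y in [6, 17]  -> 2 point(s)
  x = 22: RHS = 9, y in [3, 20]  -> 2 point(s)
Affine points: 31. Add the point at infinity: total = 32.

#E(F_23) = 32


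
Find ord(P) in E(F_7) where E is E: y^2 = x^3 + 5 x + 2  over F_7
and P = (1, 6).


Compute successive multiples of P until we hit O:
  1P = (1, 6)
  2P = (0, 4)
  3P = (3, 4)
  4P = (4, 4)
  5P = (4, 3)
  6P = (3, 3)
  7P = (0, 3)
  8P = (1, 1)
  ... (continuing to 9P)
  9P = O

ord(P) = 9


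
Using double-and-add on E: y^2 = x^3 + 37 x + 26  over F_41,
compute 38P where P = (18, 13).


k = 38 = 100110_2 (binary, LSB first: 011001)
Double-and-add from P = (18, 13):
  bit 0 = 0: acc unchanged = O
  bit 1 = 1: acc = O + (26, 14) = (26, 14)
  bit 2 = 1: acc = (26, 14) + (34, 11) = (1, 33)
  bit 3 = 0: acc unchanged = (1, 33)
  bit 4 = 0: acc unchanged = (1, 33)
  bit 5 = 1: acc = (1, 33) + (5, 7) = (26, 27)

38P = (26, 27)


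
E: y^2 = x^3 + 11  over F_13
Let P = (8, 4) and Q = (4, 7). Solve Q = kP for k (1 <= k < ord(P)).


Enumerate multiples of P until we hit Q = (4, 7):
  1P = (8, 4)
  2P = (1, 8)
  3P = (3, 8)
  4P = (12, 7)
  5P = (9, 5)
  6P = (10, 7)
  7P = (7, 4)
  8P = (11, 9)
  9P = (4, 7)
Match found at i = 9.

k = 9


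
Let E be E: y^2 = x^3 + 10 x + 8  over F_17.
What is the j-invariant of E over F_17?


Delta = -16(4 a^3 + 27 b^2) mod 17 = 16
-1728 * (4 a)^3 = -1728 * (4*10)^3 mod 17 = 4
j = 4 * 16^(-1) mod 17 = 13

j = 13 (mod 17)


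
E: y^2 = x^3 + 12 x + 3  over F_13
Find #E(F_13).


For each x in F_13, count y with y^2 = x^3 + 12 x + 3 mod 13:
  x = 0: RHS = 3, y in [4, 9]  -> 2 point(s)
  x = 1: RHS = 3, y in [4, 9]  -> 2 point(s)
  x = 2: RHS = 9, y in [3, 10]  -> 2 point(s)
  x = 3: RHS = 1, y in [1, 12]  -> 2 point(s)
  x = 7: RHS = 1, y in [1, 12]  -> 2 point(s)
  x = 8: RHS = 0, y in [0]  -> 1 point(s)
  x = 11: RHS = 10, y in [6, 7]  -> 2 point(s)
  x = 12: RHS = 3, y in [4, 9]  -> 2 point(s)
Affine points: 15. Add the point at infinity: total = 16.

#E(F_13) = 16


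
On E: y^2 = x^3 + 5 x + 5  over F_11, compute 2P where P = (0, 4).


Doubling: s = (3 x1^2 + a) / (2 y1)
s = (3*0^2 + 5) / (2*4) mod 11 = 2
x3 = s^2 - 2 x1 mod 11 = 2^2 - 2*0 = 4
y3 = s (x1 - x3) - y1 mod 11 = 2 * (0 - 4) - 4 = 10

2P = (4, 10)


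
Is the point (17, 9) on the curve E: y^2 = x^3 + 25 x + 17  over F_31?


Check whether y^2 = x^3 + 25 x + 17 (mod 31) for (x, y) = (17, 9).
LHS: y^2 = 9^2 mod 31 = 19
RHS: x^3 + 25 x + 17 = 17^3 + 25*17 + 17 mod 31 = 23
LHS != RHS

No, not on the curve


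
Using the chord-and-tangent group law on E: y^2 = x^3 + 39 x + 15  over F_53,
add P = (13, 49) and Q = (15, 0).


P != Q, so use the chord formula.
s = (y2 - y1) / (x2 - x1) = (4) / (2) mod 53 = 2
x3 = s^2 - x1 - x2 mod 53 = 2^2 - 13 - 15 = 29
y3 = s (x1 - x3) - y1 mod 53 = 2 * (13 - 29) - 49 = 25

P + Q = (29, 25)


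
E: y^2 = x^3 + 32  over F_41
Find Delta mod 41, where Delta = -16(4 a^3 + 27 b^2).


4 a^3 + 27 b^2 = 4*0^3 + 27*32^2 = 0 + 27648 = 27648
Delta = -16 * (27648) = -442368
Delta mod 41 = 22

Delta = 22 (mod 41)


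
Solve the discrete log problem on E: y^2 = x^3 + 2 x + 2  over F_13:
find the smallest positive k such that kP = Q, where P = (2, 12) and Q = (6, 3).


Enumerate multiples of P until we hit Q = (6, 3):
  1P = (2, 12)
  2P = (6, 3)
Match found at i = 2.

k = 2


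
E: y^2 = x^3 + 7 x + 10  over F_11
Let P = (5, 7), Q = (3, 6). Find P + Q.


P != Q, so use the chord formula.
s = (y2 - y1) / (x2 - x1) = (10) / (9) mod 11 = 6
x3 = s^2 - x1 - x2 mod 11 = 6^2 - 5 - 3 = 6
y3 = s (x1 - x3) - y1 mod 11 = 6 * (5 - 6) - 7 = 9

P + Q = (6, 9)


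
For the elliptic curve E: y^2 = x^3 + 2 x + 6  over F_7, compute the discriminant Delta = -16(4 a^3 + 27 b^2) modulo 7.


4 a^3 + 27 b^2 = 4*2^3 + 27*6^2 = 32 + 972 = 1004
Delta = -16 * (1004) = -16064
Delta mod 7 = 1

Delta = 1 (mod 7)


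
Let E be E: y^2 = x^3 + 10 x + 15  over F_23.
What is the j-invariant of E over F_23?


Delta = -16(4 a^3 + 27 b^2) mod 23 = 7
-1728 * (4 a)^3 = -1728 * (4*10)^3 mod 23 = 4
j = 4 * 7^(-1) mod 23 = 17

j = 17 (mod 23)


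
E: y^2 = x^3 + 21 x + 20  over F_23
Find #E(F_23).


For each x in F_23, count y with y^2 = x^3 + 21 x + 20 mod 23:
  x = 2: RHS = 1, y in [1, 22]  -> 2 point(s)
  x = 3: RHS = 18, y in [8, 15]  -> 2 point(s)
  x = 7: RHS = 4, y in [2, 21]  -> 2 point(s)
  x = 9: RHS = 18, y in [8, 15]  -> 2 point(s)
  x = 11: RHS = 18, y in [8, 15]  -> 2 point(s)
  x = 13: RHS = 6, y in [11, 12]  -> 2 point(s)
  x = 16: RHS = 13, y in [6, 17]  -> 2 point(s)
  x = 17: RHS = 0, y in [0]  -> 1 point(s)
  x = 21: RHS = 16, y in [4, 19]  -> 2 point(s)
Affine points: 17. Add the point at infinity: total = 18.

#E(F_23) = 18


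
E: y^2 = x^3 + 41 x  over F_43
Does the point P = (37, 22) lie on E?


Check whether y^2 = x^3 + 41 x + 0 (mod 43) for (x, y) = (37, 22).
LHS: y^2 = 22^2 mod 43 = 11
RHS: x^3 + 41 x + 0 = 37^3 + 41*37 + 0 mod 43 = 11
LHS = RHS

Yes, on the curve


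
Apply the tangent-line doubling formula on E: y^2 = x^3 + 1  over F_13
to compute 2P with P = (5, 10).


Doubling: s = (3 x1^2 + a) / (2 y1)
s = (3*5^2 + 0) / (2*10) mod 13 = 7
x3 = s^2 - 2 x1 mod 13 = 7^2 - 2*5 = 0
y3 = s (x1 - x3) - y1 mod 13 = 7 * (5 - 0) - 10 = 12

2P = (0, 12)


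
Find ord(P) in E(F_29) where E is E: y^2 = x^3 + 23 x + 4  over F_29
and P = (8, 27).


Compute successive multiples of P until we hit O:
  1P = (8, 27)
  2P = (22, 15)
  3P = (24, 24)
  4P = (1, 17)
  5P = (25, 15)
  6P = (26, 13)
  7P = (11, 14)
  8P = (3, 19)
  ... (continuing to 18P)
  18P = O

ord(P) = 18


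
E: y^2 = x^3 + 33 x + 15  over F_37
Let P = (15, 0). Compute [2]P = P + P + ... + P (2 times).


k = 2 = 10_2 (binary, LSB first: 01)
Double-and-add from P = (15, 0):
  bit 0 = 0: acc unchanged = O
  bit 1 = 1: acc = O + O = O

2P = O


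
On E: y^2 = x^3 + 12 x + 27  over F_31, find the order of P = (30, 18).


Compute successive multiples of P until we hit O:
  1P = (30, 18)
  2P = (11, 8)
  3P = (26, 20)
  4P = (14, 5)
  5P = (12, 16)
  6P = (7, 19)
  7P = (10, 0)
  8P = (7, 12)
  ... (continuing to 14P)
  14P = O

ord(P) = 14


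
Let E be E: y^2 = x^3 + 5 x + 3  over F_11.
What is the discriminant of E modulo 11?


4 a^3 + 27 b^2 = 4*5^3 + 27*3^2 = 500 + 243 = 743
Delta = -16 * (743) = -11888
Delta mod 11 = 3

Delta = 3 (mod 11)


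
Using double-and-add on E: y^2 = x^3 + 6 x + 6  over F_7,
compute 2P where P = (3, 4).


k = 2 = 10_2 (binary, LSB first: 01)
Double-and-add from P = (3, 4):
  bit 0 = 0: acc unchanged = O
  bit 1 = 1: acc = O + (5, 0) = (5, 0)

2P = (5, 0)


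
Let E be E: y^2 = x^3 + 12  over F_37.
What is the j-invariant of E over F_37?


Delta = -16(4 a^3 + 27 b^2) mod 37 = 26
-1728 * (4 a)^3 = -1728 * (4*0)^3 mod 37 = 0
j = 0 * 26^(-1) mod 37 = 0

j = 0 (mod 37)


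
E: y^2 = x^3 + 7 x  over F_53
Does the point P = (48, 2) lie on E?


Check whether y^2 = x^3 + 7 x + 0 (mod 53) for (x, y) = (48, 2).
LHS: y^2 = 2^2 mod 53 = 4
RHS: x^3 + 7 x + 0 = 48^3 + 7*48 + 0 mod 53 = 52
LHS != RHS

No, not on the curve


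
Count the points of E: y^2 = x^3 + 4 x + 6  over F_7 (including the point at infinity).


For each x in F_7, count y with y^2 = x^3 + 4 x + 6 mod 7:
  x = 1: RHS = 4, y in [2, 5]  -> 2 point(s)
  x = 2: RHS = 1, y in [1, 6]  -> 2 point(s)
  x = 4: RHS = 2, y in [3, 4]  -> 2 point(s)
  x = 5: RHS = 4, y in [2, 5]  -> 2 point(s)
  x = 6: RHS = 1, y in [1, 6]  -> 2 point(s)
Affine points: 10. Add the point at infinity: total = 11.

#E(F_7) = 11


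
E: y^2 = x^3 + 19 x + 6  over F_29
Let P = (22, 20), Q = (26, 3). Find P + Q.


P != Q, so use the chord formula.
s = (y2 - y1) / (x2 - x1) = (12) / (4) mod 29 = 3
x3 = s^2 - x1 - x2 mod 29 = 3^2 - 22 - 26 = 19
y3 = s (x1 - x3) - y1 mod 29 = 3 * (22 - 19) - 20 = 18

P + Q = (19, 18)


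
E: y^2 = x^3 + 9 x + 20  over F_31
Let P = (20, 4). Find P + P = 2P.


Doubling: s = (3 x1^2 + a) / (2 y1)
s = (3*20^2 + 9) / (2*4) mod 31 = 0
x3 = s^2 - 2 x1 mod 31 = 0^2 - 2*20 = 22
y3 = s (x1 - x3) - y1 mod 31 = 0 * (20 - 22) - 4 = 27

2P = (22, 27)


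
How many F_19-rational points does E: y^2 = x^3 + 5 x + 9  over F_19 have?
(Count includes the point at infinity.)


For each x in F_19, count y with y^2 = x^3 + 5 x + 9 mod 19:
  x = 0: RHS = 9, y in [3, 16]  -> 2 point(s)
  x = 4: RHS = 17, y in [6, 13]  -> 2 point(s)
  x = 5: RHS = 7, y in [8, 11]  -> 2 point(s)
  x = 7: RHS = 7, y in [8, 11]  -> 2 point(s)
  x = 9: RHS = 4, y in [2, 17]  -> 2 point(s)
  x = 12: RHS = 11, y in [7, 12]  -> 2 point(s)
  x = 14: RHS = 11, y in [7, 12]  -> 2 point(s)
  x = 15: RHS = 1, y in [1, 18]  -> 2 point(s)
  x = 16: RHS = 5, y in [9, 10]  -> 2 point(s)
Affine points: 18. Add the point at infinity: total = 19.

#E(F_19) = 19


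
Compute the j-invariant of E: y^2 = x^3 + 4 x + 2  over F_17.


Delta = -16(4 a^3 + 27 b^2) mod 17 = 7
-1728 * (4 a)^3 = -1728 * (4*4)^3 mod 17 = 11
j = 11 * 7^(-1) mod 17 = 4

j = 4 (mod 17)


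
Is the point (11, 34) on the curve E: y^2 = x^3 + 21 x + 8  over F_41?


Check whether y^2 = x^3 + 21 x + 8 (mod 41) for (x, y) = (11, 34).
LHS: y^2 = 34^2 mod 41 = 8
RHS: x^3 + 21 x + 8 = 11^3 + 21*11 + 8 mod 41 = 12
LHS != RHS

No, not on the curve


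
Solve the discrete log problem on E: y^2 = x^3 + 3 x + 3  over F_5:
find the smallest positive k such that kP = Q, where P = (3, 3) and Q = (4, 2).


Enumerate multiples of P until we hit Q = (4, 2):
  1P = (3, 3)
  2P = (4, 2)
Match found at i = 2.

k = 2


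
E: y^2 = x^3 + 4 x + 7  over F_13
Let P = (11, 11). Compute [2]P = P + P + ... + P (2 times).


k = 2 = 10_2 (binary, LSB first: 01)
Double-and-add from P = (11, 11):
  bit 0 = 0: acc unchanged = O
  bit 1 = 1: acc = O + (7, 12) = (7, 12)

2P = (7, 12)


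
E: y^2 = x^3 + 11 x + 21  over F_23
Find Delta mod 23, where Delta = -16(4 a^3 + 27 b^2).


4 a^3 + 27 b^2 = 4*11^3 + 27*21^2 = 5324 + 11907 = 17231
Delta = -16 * (17231) = -275696
Delta mod 23 = 5

Delta = 5 (mod 23)


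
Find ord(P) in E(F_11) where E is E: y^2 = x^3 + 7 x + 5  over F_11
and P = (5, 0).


Compute successive multiples of P until we hit O:
  1P = (5, 0)
  2P = O

ord(P) = 2


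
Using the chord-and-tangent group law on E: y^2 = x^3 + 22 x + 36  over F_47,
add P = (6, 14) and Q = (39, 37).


P != Q, so use the chord formula.
s = (y2 - y1) / (x2 - x1) = (23) / (33) mod 47 = 42
x3 = s^2 - x1 - x2 mod 47 = 42^2 - 6 - 39 = 27
y3 = s (x1 - x3) - y1 mod 47 = 42 * (6 - 27) - 14 = 44

P + Q = (27, 44)


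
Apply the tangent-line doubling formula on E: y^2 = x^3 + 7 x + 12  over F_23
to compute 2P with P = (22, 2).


Doubling: s = (3 x1^2 + a) / (2 y1)
s = (3*22^2 + 7) / (2*2) mod 23 = 14
x3 = s^2 - 2 x1 mod 23 = 14^2 - 2*22 = 14
y3 = s (x1 - x3) - y1 mod 23 = 14 * (22 - 14) - 2 = 18

2P = (14, 18)


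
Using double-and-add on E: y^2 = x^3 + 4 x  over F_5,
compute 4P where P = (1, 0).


k = 4 = 100_2 (binary, LSB first: 001)
Double-and-add from P = (1, 0):
  bit 0 = 0: acc unchanged = O
  bit 1 = 0: acc unchanged = O
  bit 2 = 1: acc = O + O = O

4P = O


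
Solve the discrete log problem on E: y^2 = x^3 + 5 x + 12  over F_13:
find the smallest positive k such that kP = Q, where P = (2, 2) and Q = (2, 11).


Enumerate multiples of P until we hit Q = (2, 11):
  1P = (2, 2)
  2P = (10, 3)
  3P = (0, 8)
  4P = (7, 0)
  5P = (0, 5)
  6P = (10, 10)
  7P = (2, 11)
Match found at i = 7.

k = 7


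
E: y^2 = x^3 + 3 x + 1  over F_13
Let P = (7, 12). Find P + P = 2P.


Doubling: s = (3 x1^2 + a) / (2 y1)
s = (3*7^2 + 3) / (2*12) mod 13 = 3
x3 = s^2 - 2 x1 mod 13 = 3^2 - 2*7 = 8
y3 = s (x1 - x3) - y1 mod 13 = 3 * (7 - 8) - 12 = 11

2P = (8, 11)


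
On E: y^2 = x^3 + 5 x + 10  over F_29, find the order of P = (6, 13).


Compute successive multiples of P until we hit O:
  1P = (6, 13)
  2P = (18, 4)
  3P = (11, 27)
  4P = (21, 3)
  5P = (25, 19)
  6P = (3, 20)
  7P = (19, 27)
  8P = (17, 22)
  ... (continuing to 19P)
  19P = O

ord(P) = 19


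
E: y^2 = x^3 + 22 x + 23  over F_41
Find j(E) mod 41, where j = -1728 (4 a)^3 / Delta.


Delta = -16(4 a^3 + 27 b^2) mod 41 = 36
-1728 * (4 a)^3 = -1728 * (4*22)^3 mod 41 = 16
j = 16 * 36^(-1) mod 41 = 5

j = 5 (mod 41)


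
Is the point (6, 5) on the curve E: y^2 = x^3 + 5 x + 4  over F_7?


Check whether y^2 = x^3 + 5 x + 4 (mod 7) for (x, y) = (6, 5).
LHS: y^2 = 5^2 mod 7 = 4
RHS: x^3 + 5 x + 4 = 6^3 + 5*6 + 4 mod 7 = 5
LHS != RHS

No, not on the curve


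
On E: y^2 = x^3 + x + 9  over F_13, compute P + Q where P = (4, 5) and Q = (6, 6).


P != Q, so use the chord formula.
s = (y2 - y1) / (x2 - x1) = (1) / (2) mod 13 = 7
x3 = s^2 - x1 - x2 mod 13 = 7^2 - 4 - 6 = 0
y3 = s (x1 - x3) - y1 mod 13 = 7 * (4 - 0) - 5 = 10

P + Q = (0, 10)


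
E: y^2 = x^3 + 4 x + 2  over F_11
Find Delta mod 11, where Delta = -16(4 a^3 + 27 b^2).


4 a^3 + 27 b^2 = 4*4^3 + 27*2^2 = 256 + 108 = 364
Delta = -16 * (364) = -5824
Delta mod 11 = 6

Delta = 6 (mod 11)


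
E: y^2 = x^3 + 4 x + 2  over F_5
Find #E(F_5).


For each x in F_5, count y with y^2 = x^3 + 4 x + 2 mod 5:
  x = 3: RHS = 1, y in [1, 4]  -> 2 point(s)
Affine points: 2. Add the point at infinity: total = 3.

#E(F_5) = 3


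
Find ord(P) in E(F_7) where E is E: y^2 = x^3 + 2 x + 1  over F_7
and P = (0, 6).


Compute successive multiples of P until we hit O:
  1P = (0, 6)
  2P = (1, 2)
  3P = (1, 5)
  4P = (0, 1)
  5P = O

ord(P) = 5


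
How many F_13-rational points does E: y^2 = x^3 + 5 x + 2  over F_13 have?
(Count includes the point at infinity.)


For each x in F_13, count y with y^2 = x^3 + 5 x + 2 mod 13:
  x = 5: RHS = 9, y in [3, 10]  -> 2 point(s)
  x = 6: RHS = 1, y in [1, 12]  -> 2 point(s)
  x = 7: RHS = 3, y in [4, 9]  -> 2 point(s)
  x = 9: RHS = 9, y in [3, 10]  -> 2 point(s)
  x = 10: RHS = 12, y in [5, 8]  -> 2 point(s)
  x = 11: RHS = 10, y in [6, 7]  -> 2 point(s)
  x = 12: RHS = 9, y in [3, 10]  -> 2 point(s)
Affine points: 14. Add the point at infinity: total = 15.

#E(F_13) = 15


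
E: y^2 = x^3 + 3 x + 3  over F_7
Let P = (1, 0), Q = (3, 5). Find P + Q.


P != Q, so use the chord formula.
s = (y2 - y1) / (x2 - x1) = (5) / (2) mod 7 = 6
x3 = s^2 - x1 - x2 mod 7 = 6^2 - 1 - 3 = 4
y3 = s (x1 - x3) - y1 mod 7 = 6 * (1 - 4) - 0 = 3

P + Q = (4, 3)


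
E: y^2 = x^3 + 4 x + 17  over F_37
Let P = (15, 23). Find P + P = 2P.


Doubling: s = (3 x1^2 + a) / (2 y1)
s = (3*15^2 + 4) / (2*23) mod 37 = 22
x3 = s^2 - 2 x1 mod 37 = 22^2 - 2*15 = 10
y3 = s (x1 - x3) - y1 mod 37 = 22 * (15 - 10) - 23 = 13

2P = (10, 13)


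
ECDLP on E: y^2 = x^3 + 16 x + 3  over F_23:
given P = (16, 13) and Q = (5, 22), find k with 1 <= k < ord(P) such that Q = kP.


Enumerate multiples of P until we hit Q = (5, 22):
  1P = (16, 13)
  2P = (17, 17)
  3P = (6, 4)
  4P = (14, 21)
  5P = (9, 5)
  6P = (4, 4)
  7P = (5, 1)
  8P = (3, 20)
  9P = (13, 19)
  10P = (21, 20)
  11P = (22, 20)
  12P = (10, 17)
  13P = (0, 7)
  14P = (19, 6)
  15P = (19, 17)
  16P = (0, 16)
  17P = (10, 6)
  18P = (22, 3)
  19P = (21, 3)
  20P = (13, 4)
  21P = (3, 3)
  22P = (5, 22)
Match found at i = 22.

k = 22


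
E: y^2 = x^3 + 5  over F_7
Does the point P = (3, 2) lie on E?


Check whether y^2 = x^3 + 0 x + 5 (mod 7) for (x, y) = (3, 2).
LHS: y^2 = 2^2 mod 7 = 4
RHS: x^3 + 0 x + 5 = 3^3 + 0*3 + 5 mod 7 = 4
LHS = RHS

Yes, on the curve


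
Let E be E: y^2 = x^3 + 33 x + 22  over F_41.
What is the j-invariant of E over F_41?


Delta = -16(4 a^3 + 27 b^2) mod 41 = 21
-1728 * (4 a)^3 = -1728 * (4*33)^3 mod 41 = 13
j = 13 * 21^(-1) mod 41 = 26

j = 26 (mod 41)


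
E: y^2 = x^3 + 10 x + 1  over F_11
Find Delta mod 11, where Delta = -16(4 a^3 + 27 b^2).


4 a^3 + 27 b^2 = 4*10^3 + 27*1^2 = 4000 + 27 = 4027
Delta = -16 * (4027) = -64432
Delta mod 11 = 6

Delta = 6 (mod 11)


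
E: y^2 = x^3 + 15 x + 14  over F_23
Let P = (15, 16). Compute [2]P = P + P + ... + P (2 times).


k = 2 = 10_2 (binary, LSB first: 01)
Double-and-add from P = (15, 16):
  bit 0 = 0: acc unchanged = O
  bit 1 = 1: acc = O + (16, 7) = (16, 7)

2P = (16, 7)


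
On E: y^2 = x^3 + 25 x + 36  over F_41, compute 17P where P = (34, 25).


k = 17 = 10001_2 (binary, LSB first: 10001)
Double-and-add from P = (34, 25):
  bit 0 = 1: acc = O + (34, 25) = (34, 25)
  bit 1 = 0: acc unchanged = (34, 25)
  bit 2 = 0: acc unchanged = (34, 25)
  bit 3 = 0: acc unchanged = (34, 25)
  bit 4 = 1: acc = (34, 25) + (38, 37) = (19, 20)

17P = (19, 20)


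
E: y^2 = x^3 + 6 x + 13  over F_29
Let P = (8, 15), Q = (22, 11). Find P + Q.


P != Q, so use the chord formula.
s = (y2 - y1) / (x2 - x1) = (25) / (14) mod 29 = 8
x3 = s^2 - x1 - x2 mod 29 = 8^2 - 8 - 22 = 5
y3 = s (x1 - x3) - y1 mod 29 = 8 * (8 - 5) - 15 = 9

P + Q = (5, 9)


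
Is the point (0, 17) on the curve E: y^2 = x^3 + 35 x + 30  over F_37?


Check whether y^2 = x^3 + 35 x + 30 (mod 37) for (x, y) = (0, 17).
LHS: y^2 = 17^2 mod 37 = 30
RHS: x^3 + 35 x + 30 = 0^3 + 35*0 + 30 mod 37 = 30
LHS = RHS

Yes, on the curve


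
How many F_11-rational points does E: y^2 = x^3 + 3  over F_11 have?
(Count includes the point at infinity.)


For each x in F_11, count y with y^2 = x^3 + 0 x + 3 mod 11:
  x = 0: RHS = 3, y in [5, 6]  -> 2 point(s)
  x = 1: RHS = 4, y in [2, 9]  -> 2 point(s)
  x = 2: RHS = 0, y in [0]  -> 1 point(s)
  x = 4: RHS = 1, y in [1, 10]  -> 2 point(s)
  x = 7: RHS = 5, y in [4, 7]  -> 2 point(s)
  x = 8: RHS = 9, y in [3, 8]  -> 2 point(s)
Affine points: 11. Add the point at infinity: total = 12.

#E(F_11) = 12


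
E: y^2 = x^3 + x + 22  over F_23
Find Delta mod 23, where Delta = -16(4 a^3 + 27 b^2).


4 a^3 + 27 b^2 = 4*1^3 + 27*22^2 = 4 + 13068 = 13072
Delta = -16 * (13072) = -209152
Delta mod 23 = 10

Delta = 10 (mod 23)


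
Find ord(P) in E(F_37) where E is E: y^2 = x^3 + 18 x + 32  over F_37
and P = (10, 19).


Compute successive multiples of P until we hit O:
  1P = (10, 19)
  2P = (20, 20)
  3P = (17, 21)
  4P = (35, 32)
  5P = (33, 9)
  6P = (30, 9)
  7P = (25, 7)
  8P = (13, 13)
  ... (continuing to 31P)
  31P = O

ord(P) = 31


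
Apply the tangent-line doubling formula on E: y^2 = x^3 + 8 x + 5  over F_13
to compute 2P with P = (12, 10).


Doubling: s = (3 x1^2 + a) / (2 y1)
s = (3*12^2 + 8) / (2*10) mod 13 = 9
x3 = s^2 - 2 x1 mod 13 = 9^2 - 2*12 = 5
y3 = s (x1 - x3) - y1 mod 13 = 9 * (12 - 5) - 10 = 1

2P = (5, 1)


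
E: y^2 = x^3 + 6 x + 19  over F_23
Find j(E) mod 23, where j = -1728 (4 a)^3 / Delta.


Delta = -16(4 a^3 + 27 b^2) mod 23 = 10
-1728 * (4 a)^3 = -1728 * (4*6)^3 mod 23 = 20
j = 20 * 10^(-1) mod 23 = 2

j = 2 (mod 23)


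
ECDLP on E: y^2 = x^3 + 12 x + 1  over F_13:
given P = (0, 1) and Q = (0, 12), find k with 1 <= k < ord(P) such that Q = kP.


Enumerate multiples of P until we hit Q = (0, 12):
  1P = (0, 1)
  2P = (10, 4)
  3P = (4, 3)
  4P = (6, 9)
  5P = (3, 8)
  6P = (1, 1)
  7P = (12, 12)
  8P = (5, 2)
  9P = (7, 8)
  10P = (7, 5)
  11P = (5, 11)
  12P = (12, 1)
  13P = (1, 12)
  14P = (3, 5)
  15P = (6, 4)
  16P = (4, 10)
  17P = (10, 9)
  18P = (0, 12)
Match found at i = 18.

k = 18


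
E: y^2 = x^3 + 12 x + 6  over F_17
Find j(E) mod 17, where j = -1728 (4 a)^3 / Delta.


Delta = -16(4 a^3 + 27 b^2) mod 17 = 13
-1728 * (4 a)^3 = -1728 * (4*12)^3 mod 17 = 8
j = 8 * 13^(-1) mod 17 = 15

j = 15 (mod 17)


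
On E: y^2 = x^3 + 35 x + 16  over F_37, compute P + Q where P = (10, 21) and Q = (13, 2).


P != Q, so use the chord formula.
s = (y2 - y1) / (x2 - x1) = (18) / (3) mod 37 = 6
x3 = s^2 - x1 - x2 mod 37 = 6^2 - 10 - 13 = 13
y3 = s (x1 - x3) - y1 mod 37 = 6 * (10 - 13) - 21 = 35

P + Q = (13, 35)


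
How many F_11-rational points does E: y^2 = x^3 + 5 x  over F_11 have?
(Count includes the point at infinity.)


For each x in F_11, count y with y^2 = x^3 + 5 x + 0 mod 11:
  x = 0: RHS = 0, y in [0]  -> 1 point(s)
  x = 3: RHS = 9, y in [3, 8]  -> 2 point(s)
  x = 6: RHS = 4, y in [2, 9]  -> 2 point(s)
  x = 7: RHS = 4, y in [2, 9]  -> 2 point(s)
  x = 9: RHS = 4, y in [2, 9]  -> 2 point(s)
  x = 10: RHS = 5, y in [4, 7]  -> 2 point(s)
Affine points: 11. Add the point at infinity: total = 12.

#E(F_11) = 12


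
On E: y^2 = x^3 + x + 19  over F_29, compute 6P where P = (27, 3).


k = 6 = 110_2 (binary, LSB first: 011)
Double-and-add from P = (27, 3):
  bit 0 = 0: acc unchanged = O
  bit 1 = 1: acc = O + (24, 18) = (24, 18)
  bit 2 = 1: acc = (24, 18) + (3, 7) = (27, 26)

6P = (27, 26)


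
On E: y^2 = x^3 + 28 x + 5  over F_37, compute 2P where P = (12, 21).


Doubling: s = (3 x1^2 + a) / (2 y1)
s = (3*12^2 + 28) / (2*21) mod 37 = 18
x3 = s^2 - 2 x1 mod 37 = 18^2 - 2*12 = 4
y3 = s (x1 - x3) - y1 mod 37 = 18 * (12 - 4) - 21 = 12

2P = (4, 12)


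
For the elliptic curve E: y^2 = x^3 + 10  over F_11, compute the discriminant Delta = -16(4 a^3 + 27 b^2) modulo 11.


4 a^3 + 27 b^2 = 4*0^3 + 27*10^2 = 0 + 2700 = 2700
Delta = -16 * (2700) = -43200
Delta mod 11 = 8

Delta = 8 (mod 11)


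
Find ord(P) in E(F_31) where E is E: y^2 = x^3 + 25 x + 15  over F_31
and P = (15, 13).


Compute successive multiples of P until we hit O:
  1P = (15, 13)
  2P = (9, 15)
  3P = (14, 28)
  4P = (10, 5)
  5P = (16, 4)
  6P = (19, 23)
  7P = (11, 28)
  8P = (21, 25)
  ... (continuing to 33P)
  33P = O

ord(P) = 33


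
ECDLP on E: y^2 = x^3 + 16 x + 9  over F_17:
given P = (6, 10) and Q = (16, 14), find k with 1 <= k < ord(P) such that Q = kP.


Enumerate multiples of P until we hit Q = (16, 14):
  1P = (6, 10)
  2P = (4, 16)
  3P = (16, 3)
  4P = (13, 0)
  5P = (16, 14)
Match found at i = 5.

k = 5


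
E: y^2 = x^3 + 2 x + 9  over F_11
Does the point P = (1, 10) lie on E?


Check whether y^2 = x^3 + 2 x + 9 (mod 11) for (x, y) = (1, 10).
LHS: y^2 = 10^2 mod 11 = 1
RHS: x^3 + 2 x + 9 = 1^3 + 2*1 + 9 mod 11 = 1
LHS = RHS

Yes, on the curve


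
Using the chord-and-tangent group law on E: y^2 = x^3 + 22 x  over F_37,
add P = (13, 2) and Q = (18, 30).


P != Q, so use the chord formula.
s = (y2 - y1) / (x2 - x1) = (28) / (5) mod 37 = 13
x3 = s^2 - x1 - x2 mod 37 = 13^2 - 13 - 18 = 27
y3 = s (x1 - x3) - y1 mod 37 = 13 * (13 - 27) - 2 = 1

P + Q = (27, 1)


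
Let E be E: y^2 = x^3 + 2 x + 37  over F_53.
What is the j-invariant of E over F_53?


Delta = -16(4 a^3 + 27 b^2) mod 53 = 37
-1728 * (4 a)^3 = -1728 * (4*2)^3 mod 53 = 46
j = 46 * 37^(-1) mod 53 = 17

j = 17 (mod 53)


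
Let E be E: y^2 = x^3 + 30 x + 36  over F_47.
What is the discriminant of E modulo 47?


4 a^3 + 27 b^2 = 4*30^3 + 27*36^2 = 108000 + 34992 = 142992
Delta = -16 * (142992) = -2287872
Delta mod 47 = 41

Delta = 41 (mod 47)


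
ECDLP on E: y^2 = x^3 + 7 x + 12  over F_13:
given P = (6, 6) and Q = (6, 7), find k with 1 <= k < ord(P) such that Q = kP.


Enumerate multiples of P until we hit Q = (6, 7):
  1P = (6, 6)
  2P = (5, 9)
  3P = (11, 9)
  4P = (0, 8)
  5P = (10, 4)
  6P = (7, 1)
  7P = (12, 11)
  8P = (4, 0)
  9P = (12, 2)
  10P = (7, 12)
  11P = (10, 9)
  12P = (0, 5)
  13P = (11, 4)
  14P = (5, 4)
  15P = (6, 7)
Match found at i = 15.

k = 15


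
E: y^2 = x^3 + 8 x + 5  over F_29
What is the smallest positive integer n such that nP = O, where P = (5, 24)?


Compute successive multiples of P until we hit O:
  1P = (5, 24)
  2P = (18, 23)
  3P = (0, 18)
  4P = (15, 22)
  5P = (16, 13)
  6P = (9, 9)
  7P = (20, 25)
  8P = (8, 28)
  ... (continuing to 24P)
  24P = O

ord(P) = 24


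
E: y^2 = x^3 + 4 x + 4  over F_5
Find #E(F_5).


For each x in F_5, count y with y^2 = x^3 + 4 x + 4 mod 5:
  x = 0: RHS = 4, y in [2, 3]  -> 2 point(s)
  x = 1: RHS = 4, y in [2, 3]  -> 2 point(s)
  x = 2: RHS = 0, y in [0]  -> 1 point(s)
  x = 4: RHS = 4, y in [2, 3]  -> 2 point(s)
Affine points: 7. Add the point at infinity: total = 8.

#E(F_5) = 8


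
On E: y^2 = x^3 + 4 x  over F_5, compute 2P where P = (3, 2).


Doubling: s = (3 x1^2 + a) / (2 y1)
s = (3*3^2 + 4) / (2*2) mod 5 = 4
x3 = s^2 - 2 x1 mod 5 = 4^2 - 2*3 = 0
y3 = s (x1 - x3) - y1 mod 5 = 4 * (3 - 0) - 2 = 0

2P = (0, 0)


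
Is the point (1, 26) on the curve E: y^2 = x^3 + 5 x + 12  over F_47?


Check whether y^2 = x^3 + 5 x + 12 (mod 47) for (x, y) = (1, 26).
LHS: y^2 = 26^2 mod 47 = 18
RHS: x^3 + 5 x + 12 = 1^3 + 5*1 + 12 mod 47 = 18
LHS = RHS

Yes, on the curve


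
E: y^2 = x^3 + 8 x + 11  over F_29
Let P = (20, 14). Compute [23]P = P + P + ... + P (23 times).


k = 23 = 10111_2 (binary, LSB first: 11101)
Double-and-add from P = (20, 14):
  bit 0 = 1: acc = O + (20, 14) = (20, 14)
  bit 1 = 1: acc = (20, 14) + (2, 21) = (11, 26)
  bit 2 = 1: acc = (11, 26) + (3, 2) = (24, 22)
  bit 3 = 0: acc unchanged = (24, 22)
  bit 4 = 1: acc = (24, 22) + (16, 28) = (24, 7)

23P = (24, 7)


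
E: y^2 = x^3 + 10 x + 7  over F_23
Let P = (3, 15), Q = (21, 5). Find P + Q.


P != Q, so use the chord formula.
s = (y2 - y1) / (x2 - x1) = (13) / (18) mod 23 = 2
x3 = s^2 - x1 - x2 mod 23 = 2^2 - 3 - 21 = 3
y3 = s (x1 - x3) - y1 mod 23 = 2 * (3 - 3) - 15 = 8

P + Q = (3, 8)


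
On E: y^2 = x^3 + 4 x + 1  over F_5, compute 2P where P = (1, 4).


Doubling: s = (3 x1^2 + a) / (2 y1)
s = (3*1^2 + 4) / (2*4) mod 5 = 4
x3 = s^2 - 2 x1 mod 5 = 4^2 - 2*1 = 4
y3 = s (x1 - x3) - y1 mod 5 = 4 * (1 - 4) - 4 = 4

2P = (4, 4)


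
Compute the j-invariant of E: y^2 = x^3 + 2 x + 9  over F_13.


Delta = -16(4 a^3 + 27 b^2) mod 13 = 12
-1728 * (4 a)^3 = -1728 * (4*2)^3 mod 13 = 5
j = 5 * 12^(-1) mod 13 = 8

j = 8 (mod 13)


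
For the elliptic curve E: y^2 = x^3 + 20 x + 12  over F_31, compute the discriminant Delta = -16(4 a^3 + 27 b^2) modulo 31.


4 a^3 + 27 b^2 = 4*20^3 + 27*12^2 = 32000 + 3888 = 35888
Delta = -16 * (35888) = -574208
Delta mod 31 = 5

Delta = 5 (mod 31)


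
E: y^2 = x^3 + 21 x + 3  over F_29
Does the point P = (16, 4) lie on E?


Check whether y^2 = x^3 + 21 x + 3 (mod 29) for (x, y) = (16, 4).
LHS: y^2 = 4^2 mod 29 = 16
RHS: x^3 + 21 x + 3 = 16^3 + 21*16 + 3 mod 29 = 27
LHS != RHS

No, not on the curve


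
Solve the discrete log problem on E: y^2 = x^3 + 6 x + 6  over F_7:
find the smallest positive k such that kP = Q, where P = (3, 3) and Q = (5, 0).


Enumerate multiples of P until we hit Q = (5, 0):
  1P = (3, 3)
  2P = (5, 0)
Match found at i = 2.

k = 2


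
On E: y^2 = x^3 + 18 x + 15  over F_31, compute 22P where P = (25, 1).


k = 22 = 10110_2 (binary, LSB first: 01101)
Double-and-add from P = (25, 1):
  bit 0 = 0: acc unchanged = O
  bit 1 = 1: acc = O + (13, 11) = (13, 11)
  bit 2 = 1: acc = (13, 11) + (15, 23) = (8, 19)
  bit 3 = 0: acc unchanged = (8, 19)
  bit 4 = 1: acc = (8, 19) + (9, 21) = (18, 23)

22P = (18, 23)


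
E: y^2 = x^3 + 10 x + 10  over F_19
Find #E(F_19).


For each x in F_19, count y with y^2 = x^3 + 10 x + 10 mod 19:
  x = 2: RHS = 0, y in [0]  -> 1 point(s)
  x = 4: RHS = 0, y in [0]  -> 1 point(s)
  x = 6: RHS = 1, y in [1, 18]  -> 2 point(s)
  x = 7: RHS = 5, y in [9, 10]  -> 2 point(s)
  x = 11: RHS = 7, y in [8, 11]  -> 2 point(s)
  x = 13: RHS = 0, y in [0]  -> 1 point(s)
  x = 14: RHS = 6, y in [5, 14]  -> 2 point(s)
  x = 15: RHS = 1, y in [1, 18]  -> 2 point(s)
  x = 17: RHS = 1, y in [1, 18]  -> 2 point(s)
Affine points: 15. Add the point at infinity: total = 16.

#E(F_19) = 16


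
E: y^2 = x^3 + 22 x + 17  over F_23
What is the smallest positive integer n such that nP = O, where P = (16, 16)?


Compute successive multiples of P until we hit O:
  1P = (16, 16)
  2P = (4, 10)
  3P = (9, 22)
  4P = (10, 15)
  5P = (13, 19)
  6P = (18, 9)
  7P = (7, 10)
  8P = (3, 8)
  ... (continuing to 26P)
  26P = O

ord(P) = 26


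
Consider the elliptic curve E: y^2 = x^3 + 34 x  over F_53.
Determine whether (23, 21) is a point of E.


Check whether y^2 = x^3 + 34 x + 0 (mod 53) for (x, y) = (23, 21).
LHS: y^2 = 21^2 mod 53 = 17
RHS: x^3 + 34 x + 0 = 23^3 + 34*23 + 0 mod 53 = 17
LHS = RHS

Yes, on the curve


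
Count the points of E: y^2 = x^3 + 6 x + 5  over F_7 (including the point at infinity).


For each x in F_7, count y with y^2 = x^3 + 6 x + 5 mod 7:
  x = 2: RHS = 4, y in [2, 5]  -> 2 point(s)
  x = 3: RHS = 1, y in [1, 6]  -> 2 point(s)
  x = 4: RHS = 2, y in [3, 4]  -> 2 point(s)
Affine points: 6. Add the point at infinity: total = 7.

#E(F_7) = 7


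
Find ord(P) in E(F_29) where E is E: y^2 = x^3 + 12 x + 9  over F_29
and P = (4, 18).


Compute successive multiples of P until we hit O:
  1P = (4, 18)
  2P = (27, 21)
  3P = (20, 19)
  4P = (28, 24)
  5P = (17, 15)
  6P = (12, 24)
  7P = (19, 7)
  8P = (26, 2)
  ... (continuing to 39P)
  39P = O

ord(P) = 39


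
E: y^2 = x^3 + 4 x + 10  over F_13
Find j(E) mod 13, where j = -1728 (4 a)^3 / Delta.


Delta = -16(4 a^3 + 27 b^2) mod 13 = 11
-1728 * (4 a)^3 = -1728 * (4*4)^3 mod 13 = 1
j = 1 * 11^(-1) mod 13 = 6

j = 6 (mod 13)


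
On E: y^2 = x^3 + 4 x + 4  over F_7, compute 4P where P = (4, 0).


k = 4 = 100_2 (binary, LSB first: 001)
Double-and-add from P = (4, 0):
  bit 0 = 0: acc unchanged = O
  bit 1 = 0: acc unchanged = O
  bit 2 = 1: acc = O + O = O

4P = O


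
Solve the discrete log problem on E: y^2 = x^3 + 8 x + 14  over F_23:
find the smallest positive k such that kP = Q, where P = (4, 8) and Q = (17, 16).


Enumerate multiples of P until we hit Q = (17, 16):
  1P = (4, 8)
  2P = (10, 17)
  3P = (17, 7)
  4P = (5, 8)
  5P = (14, 15)
  6P = (14, 8)
  7P = (5, 15)
  8P = (17, 16)
Match found at i = 8.

k = 8


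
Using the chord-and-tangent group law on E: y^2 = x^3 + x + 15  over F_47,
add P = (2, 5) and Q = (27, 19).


P != Q, so use the chord formula.
s = (y2 - y1) / (x2 - x1) = (14) / (25) mod 47 = 25
x3 = s^2 - x1 - x2 mod 47 = 25^2 - 2 - 27 = 32
y3 = s (x1 - x3) - y1 mod 47 = 25 * (2 - 32) - 5 = 44

P + Q = (32, 44)


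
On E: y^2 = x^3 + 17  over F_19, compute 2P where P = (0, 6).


Doubling: s = (3 x1^2 + a) / (2 y1)
s = (3*0^2 + 0) / (2*6) mod 19 = 0
x3 = s^2 - 2 x1 mod 19 = 0^2 - 2*0 = 0
y3 = s (x1 - x3) - y1 mod 19 = 0 * (0 - 0) - 6 = 13

2P = (0, 13)


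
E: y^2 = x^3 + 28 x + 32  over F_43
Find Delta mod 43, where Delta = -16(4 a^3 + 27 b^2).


4 a^3 + 27 b^2 = 4*28^3 + 27*32^2 = 87808 + 27648 = 115456
Delta = -16 * (115456) = -1847296
Delta mod 43 = 27

Delta = 27 (mod 43)


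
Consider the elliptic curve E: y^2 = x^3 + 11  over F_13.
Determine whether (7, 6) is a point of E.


Check whether y^2 = x^3 + 0 x + 11 (mod 13) for (x, y) = (7, 6).
LHS: y^2 = 6^2 mod 13 = 10
RHS: x^3 + 0 x + 11 = 7^3 + 0*7 + 11 mod 13 = 3
LHS != RHS

No, not on the curve


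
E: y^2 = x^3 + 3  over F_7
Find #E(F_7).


For each x in F_7, count y with y^2 = x^3 + 0 x + 3 mod 7:
  x = 1: RHS = 4, y in [2, 5]  -> 2 point(s)
  x = 2: RHS = 4, y in [2, 5]  -> 2 point(s)
  x = 3: RHS = 2, y in [3, 4]  -> 2 point(s)
  x = 4: RHS = 4, y in [2, 5]  -> 2 point(s)
  x = 5: RHS = 2, y in [3, 4]  -> 2 point(s)
  x = 6: RHS = 2, y in [3, 4]  -> 2 point(s)
Affine points: 12. Add the point at infinity: total = 13.

#E(F_7) = 13


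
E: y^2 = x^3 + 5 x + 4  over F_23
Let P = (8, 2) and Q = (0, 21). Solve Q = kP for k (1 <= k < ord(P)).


Enumerate multiples of P until we hit Q = (0, 21):
  1P = (8, 2)
  2P = (19, 14)
  3P = (20, 10)
  4P = (21, 20)
  5P = (0, 2)
  6P = (15, 21)
  7P = (13, 14)
  8P = (5, 19)
  9P = (14, 9)
  10P = (3, 0)
  11P = (14, 14)
  12P = (5, 4)
  13P = (13, 9)
  14P = (15, 2)
  15P = (0, 21)
Match found at i = 15.

k = 15


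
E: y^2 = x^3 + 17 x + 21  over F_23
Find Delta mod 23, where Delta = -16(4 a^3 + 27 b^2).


4 a^3 + 27 b^2 = 4*17^3 + 27*21^2 = 19652 + 11907 = 31559
Delta = -16 * (31559) = -504944
Delta mod 23 = 21

Delta = 21 (mod 23)


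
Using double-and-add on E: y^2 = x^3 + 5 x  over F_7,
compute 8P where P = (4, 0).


k = 8 = 1000_2 (binary, LSB first: 0001)
Double-and-add from P = (4, 0):
  bit 0 = 0: acc unchanged = O
  bit 1 = 0: acc unchanged = O
  bit 2 = 0: acc unchanged = O
  bit 3 = 1: acc = O + O = O

8P = O


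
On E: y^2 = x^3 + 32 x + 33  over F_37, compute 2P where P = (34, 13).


Doubling: s = (3 x1^2 + a) / (2 y1)
s = (3*34^2 + 32) / (2*13) mod 37 = 35
x3 = s^2 - 2 x1 mod 37 = 35^2 - 2*34 = 10
y3 = s (x1 - x3) - y1 mod 37 = 35 * (34 - 10) - 13 = 13

2P = (10, 13)


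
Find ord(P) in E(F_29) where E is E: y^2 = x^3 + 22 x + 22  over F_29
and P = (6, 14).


Compute successive multiples of P until we hit O:
  1P = (6, 14)
  2P = (10, 13)
  3P = (4, 0)
  4P = (10, 16)
  5P = (6, 15)
  6P = O

ord(P) = 6


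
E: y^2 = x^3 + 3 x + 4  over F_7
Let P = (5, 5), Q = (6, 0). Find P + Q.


P != Q, so use the chord formula.
s = (y2 - y1) / (x2 - x1) = (2) / (1) mod 7 = 2
x3 = s^2 - x1 - x2 mod 7 = 2^2 - 5 - 6 = 0
y3 = s (x1 - x3) - y1 mod 7 = 2 * (5 - 0) - 5 = 5

P + Q = (0, 5)


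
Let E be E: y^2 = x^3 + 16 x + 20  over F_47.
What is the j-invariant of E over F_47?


Delta = -16(4 a^3 + 27 b^2) mod 47 = 41
-1728 * (4 a)^3 = -1728 * (4*16)^3 mod 47 = 40
j = 40 * 41^(-1) mod 47 = 9

j = 9 (mod 47)


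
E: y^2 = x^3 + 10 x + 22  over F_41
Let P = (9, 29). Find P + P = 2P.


Doubling: s = (3 x1^2 + a) / (2 y1)
s = (3*9^2 + 10) / (2*29) mod 41 = 39
x3 = s^2 - 2 x1 mod 41 = 39^2 - 2*9 = 27
y3 = s (x1 - x3) - y1 mod 41 = 39 * (9 - 27) - 29 = 7

2P = (27, 7)


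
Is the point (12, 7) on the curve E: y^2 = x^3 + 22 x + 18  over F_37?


Check whether y^2 = x^3 + 22 x + 18 (mod 37) for (x, y) = (12, 7).
LHS: y^2 = 7^2 mod 37 = 12
RHS: x^3 + 22 x + 18 = 12^3 + 22*12 + 18 mod 37 = 12
LHS = RHS

Yes, on the curve


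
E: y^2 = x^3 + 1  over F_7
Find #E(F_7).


For each x in F_7, count y with y^2 = x^3 + 0 x + 1 mod 7:
  x = 0: RHS = 1, y in [1, 6]  -> 2 point(s)
  x = 1: RHS = 2, y in [3, 4]  -> 2 point(s)
  x = 2: RHS = 2, y in [3, 4]  -> 2 point(s)
  x = 3: RHS = 0, y in [0]  -> 1 point(s)
  x = 4: RHS = 2, y in [3, 4]  -> 2 point(s)
  x = 5: RHS = 0, y in [0]  -> 1 point(s)
  x = 6: RHS = 0, y in [0]  -> 1 point(s)
Affine points: 11. Add the point at infinity: total = 12.

#E(F_7) = 12


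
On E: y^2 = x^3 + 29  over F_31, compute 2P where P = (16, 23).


k = 2 = 10_2 (binary, LSB first: 01)
Double-and-add from P = (16, 23):
  bit 0 = 0: acc unchanged = O
  bit 1 = 1: acc = O + (9, 13) = (9, 13)

2P = (9, 13)


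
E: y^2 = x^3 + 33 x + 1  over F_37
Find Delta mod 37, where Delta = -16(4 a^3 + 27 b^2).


4 a^3 + 27 b^2 = 4*33^3 + 27*1^2 = 143748 + 27 = 143775
Delta = -16 * (143775) = -2300400
Delta mod 37 = 1

Delta = 1 (mod 37)


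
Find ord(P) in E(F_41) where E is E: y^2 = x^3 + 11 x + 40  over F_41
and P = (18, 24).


Compute successive multiples of P until we hit O:
  1P = (18, 24)
  2P = (0, 32)
  3P = (7, 3)
  4P = (21, 15)
  5P = (11, 37)
  6P = (28, 18)
  7P = (38, 29)
  8P = (3, 31)
  ... (continuing to 41P)
  41P = O

ord(P) = 41


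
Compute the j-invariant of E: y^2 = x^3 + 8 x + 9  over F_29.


Delta = -16(4 a^3 + 27 b^2) mod 29 = 13
-1728 * (4 a)^3 = -1728 * (4*8)^3 mod 29 = 5
j = 5 * 13^(-1) mod 29 = 16

j = 16 (mod 29)


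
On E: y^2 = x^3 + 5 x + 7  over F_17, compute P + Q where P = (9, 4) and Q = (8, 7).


P != Q, so use the chord formula.
s = (y2 - y1) / (x2 - x1) = (3) / (16) mod 17 = 14
x3 = s^2 - x1 - x2 mod 17 = 14^2 - 9 - 8 = 9
y3 = s (x1 - x3) - y1 mod 17 = 14 * (9 - 9) - 4 = 13

P + Q = (9, 13)


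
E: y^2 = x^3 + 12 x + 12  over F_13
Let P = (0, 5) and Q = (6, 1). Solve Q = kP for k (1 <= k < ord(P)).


Enumerate multiples of P until we hit Q = (6, 1):
  1P = (0, 5)
  2P = (3, 7)
  3P = (9, 2)
  4P = (7, 6)
  5P = (10, 1)
  6P = (12, 5)
  7P = (1, 8)
  8P = (8, 10)
  9P = (6, 1)
Match found at i = 9.

k = 9


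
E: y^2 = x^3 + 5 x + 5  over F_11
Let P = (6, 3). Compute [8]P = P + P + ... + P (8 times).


k = 8 = 1000_2 (binary, LSB first: 0001)
Double-and-add from P = (6, 3):
  bit 0 = 0: acc unchanged = O
  bit 1 = 0: acc unchanged = O
  bit 2 = 0: acc unchanged = O
  bit 3 = 1: acc = O + (6, 8) = (6, 8)

8P = (6, 8)


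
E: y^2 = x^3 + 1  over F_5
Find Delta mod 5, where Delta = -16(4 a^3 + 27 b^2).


4 a^3 + 27 b^2 = 4*0^3 + 27*1^2 = 0 + 27 = 27
Delta = -16 * (27) = -432
Delta mod 5 = 3

Delta = 3 (mod 5)
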